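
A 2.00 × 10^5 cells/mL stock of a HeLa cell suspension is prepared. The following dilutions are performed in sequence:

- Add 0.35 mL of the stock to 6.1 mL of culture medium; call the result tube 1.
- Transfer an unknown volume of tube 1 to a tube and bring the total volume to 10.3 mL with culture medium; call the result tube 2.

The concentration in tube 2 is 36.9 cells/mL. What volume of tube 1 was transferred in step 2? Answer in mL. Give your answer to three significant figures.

0.0350 mL

Step 1: 0.35 mL + 6.1 mL = 6.45 mL total → factor 6.45/0.35 = 18.429
Step 2: v brought to 10.3 mL → factor = 10.3 mL/v
Product of known-step factors = 18.429
Overall factor = 2.00 × 10^5 cells/mL / (36.9 cells/mL) = 5420.1
Step-2 factor = 5420.1 / 18.429 = 294.11
v = 10.3 mL / 294.11 = 0.0350 mL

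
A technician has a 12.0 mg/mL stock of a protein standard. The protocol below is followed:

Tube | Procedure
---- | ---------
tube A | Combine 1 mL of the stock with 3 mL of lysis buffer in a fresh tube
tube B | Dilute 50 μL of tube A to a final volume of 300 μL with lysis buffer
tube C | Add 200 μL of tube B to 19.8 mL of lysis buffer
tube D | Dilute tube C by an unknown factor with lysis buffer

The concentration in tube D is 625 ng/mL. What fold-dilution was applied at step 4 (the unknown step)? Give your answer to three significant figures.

Step 1: 1 mL + 3 mL = 4 mL total → factor 4/1 = 4
Step 2: 50 μL brought to 300 μL → factor 300/50 = 6
Step 3: 200 μL + 19.8 mL = 20000 μL total → factor 20000/200 = 100
Step 4: unknown factor x
Product of known-step factors = 2400
Overall factor = 12.0 mg/mL / (625 ng/mL) = 19200
x = 19200 / 2400 = 8.00

8.00-fold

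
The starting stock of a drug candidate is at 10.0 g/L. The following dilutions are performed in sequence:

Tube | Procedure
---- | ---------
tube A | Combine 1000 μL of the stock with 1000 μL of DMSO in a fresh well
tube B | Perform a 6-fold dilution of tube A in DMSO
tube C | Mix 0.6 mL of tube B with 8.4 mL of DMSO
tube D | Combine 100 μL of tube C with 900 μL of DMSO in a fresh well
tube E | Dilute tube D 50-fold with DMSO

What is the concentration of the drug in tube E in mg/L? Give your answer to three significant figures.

0.111 mg/L

Step 1: 1000 μL + 1000 μL = 2000 μL total → factor 2000/1000 = 2
Step 2: 6-fold → factor 6
Step 3: 0.6 mL + 8.4 mL = 9 mL total → factor 9/0.6 = 15
Step 4: 100 μL + 900 μL = 1000 μL total → factor 1000/100 = 10
Step 5: 50-fold → factor 50
Overall dilution factor = 2 × 6 × 15 × 10 × 50 = 90000
Final = 10.0 g/L / 90000 = 0.0001111 g/L = 0.111 mg/L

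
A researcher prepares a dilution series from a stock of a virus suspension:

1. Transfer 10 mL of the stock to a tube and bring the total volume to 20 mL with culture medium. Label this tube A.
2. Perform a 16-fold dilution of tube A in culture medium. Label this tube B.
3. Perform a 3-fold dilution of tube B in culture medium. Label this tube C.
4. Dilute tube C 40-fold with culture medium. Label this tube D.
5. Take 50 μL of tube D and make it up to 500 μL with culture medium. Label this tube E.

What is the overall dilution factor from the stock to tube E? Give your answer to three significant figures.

3.84 × 10^4

Step 1: 10 mL brought to 20 mL → factor 20/10 = 2
Step 2: 16-fold → factor 16
Step 3: 3-fold → factor 3
Step 4: 40-fold → factor 40
Step 5: 50 μL brought to 500 μL → factor 500/50 = 10
Overall dilution factor = 2 × 16 × 3 × 40 × 10 = 38400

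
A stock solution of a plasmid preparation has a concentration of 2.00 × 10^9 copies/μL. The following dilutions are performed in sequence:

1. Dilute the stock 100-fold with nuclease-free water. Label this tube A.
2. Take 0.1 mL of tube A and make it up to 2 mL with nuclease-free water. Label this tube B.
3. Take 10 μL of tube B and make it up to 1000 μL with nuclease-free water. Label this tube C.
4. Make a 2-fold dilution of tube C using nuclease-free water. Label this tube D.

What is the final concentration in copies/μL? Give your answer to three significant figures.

5.00 × 10^3 copies/μL

Step 1: 100-fold → factor 100
Step 2: 0.1 mL brought to 2 mL → factor 2/0.1 = 20
Step 3: 10 μL brought to 1000 μL → factor 1000/10 = 100
Step 4: 2-fold → factor 2
Overall dilution factor = 100 × 20 × 100 × 2 = 4 × 10^5
Final = 2.00 × 10^9 copies/μL / 4 × 10^5 = 5.00 × 10^3 copies/μL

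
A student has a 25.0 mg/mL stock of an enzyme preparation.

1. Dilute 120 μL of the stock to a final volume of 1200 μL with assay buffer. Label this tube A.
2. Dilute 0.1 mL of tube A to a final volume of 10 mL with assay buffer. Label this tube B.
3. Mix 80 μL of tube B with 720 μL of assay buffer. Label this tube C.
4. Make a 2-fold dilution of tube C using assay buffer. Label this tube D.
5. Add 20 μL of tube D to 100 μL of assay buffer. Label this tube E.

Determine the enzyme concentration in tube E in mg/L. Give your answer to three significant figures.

0.208 mg/L

Step 1: 120 μL brought to 1200 μL → factor 1200/120 = 10
Step 2: 0.1 mL brought to 10 mL → factor 10/0.1 = 100
Step 3: 80 μL + 720 μL = 800 μL total → factor 800/80 = 10
Step 4: 2-fold → factor 2
Step 5: 20 μL + 100 μL = 120 μL total → factor 120/20 = 6
Overall dilution factor = 10 × 100 × 10 × 2 × 6 = 1.2 × 10^5
Final = 25.0 mg/mL / 1.2 × 10^5 = 0.0002083 mg/mL = 0.208 mg/L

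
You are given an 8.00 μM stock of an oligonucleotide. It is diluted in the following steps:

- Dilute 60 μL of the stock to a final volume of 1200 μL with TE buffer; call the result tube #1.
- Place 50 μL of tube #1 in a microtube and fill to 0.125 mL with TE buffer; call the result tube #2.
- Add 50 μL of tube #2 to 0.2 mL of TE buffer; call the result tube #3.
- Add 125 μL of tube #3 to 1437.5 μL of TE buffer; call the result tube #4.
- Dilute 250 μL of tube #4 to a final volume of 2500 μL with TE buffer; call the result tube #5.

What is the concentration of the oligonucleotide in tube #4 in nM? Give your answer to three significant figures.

Step 1: 60 μL brought to 1200 μL → factor 1200/60 = 20
Step 2: 50 μL brought to 0.125 mL → factor 125/50 = 2.5
Step 3: 50 μL + 0.2 mL = 250 μL total → factor 250/50 = 5
Step 4: 125 μL + 1437.5 μL = 1562.5 μL total → factor 1562.5/125 = 12.5
Dilution factor through tube #4 = 20 × 2.5 × 5 × 12.5 = 3125
[tube #4] = 8.00 μM / 3125 = 0.002560 μM = 2.56 nM

2.56 nM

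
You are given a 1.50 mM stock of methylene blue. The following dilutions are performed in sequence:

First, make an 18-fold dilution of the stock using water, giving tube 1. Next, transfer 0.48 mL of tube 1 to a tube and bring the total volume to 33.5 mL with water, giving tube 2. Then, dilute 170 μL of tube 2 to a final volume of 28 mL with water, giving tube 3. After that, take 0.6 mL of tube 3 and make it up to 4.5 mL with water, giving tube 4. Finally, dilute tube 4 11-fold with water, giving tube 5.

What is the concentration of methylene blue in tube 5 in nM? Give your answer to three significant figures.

0.0879 nM

Step 1: 18-fold → factor 18
Step 2: 0.48 mL brought to 33.5 mL → factor 33.5/0.48 = 69.792
Step 3: 170 μL brought to 28 mL → factor 28000/170 = 164.71
Step 4: 0.6 mL brought to 4.5 mL → factor 4.5/0.6 = 7.5
Step 5: 11-fold → factor 11
Overall dilution factor = 18 × 69.792 × 164.71 × 7.5 × 11 = 1.707 × 10^7
Final = 1.50 mM / 1.707 × 10^7 = 8.787 × 10^-8 mM = 0.0879 nM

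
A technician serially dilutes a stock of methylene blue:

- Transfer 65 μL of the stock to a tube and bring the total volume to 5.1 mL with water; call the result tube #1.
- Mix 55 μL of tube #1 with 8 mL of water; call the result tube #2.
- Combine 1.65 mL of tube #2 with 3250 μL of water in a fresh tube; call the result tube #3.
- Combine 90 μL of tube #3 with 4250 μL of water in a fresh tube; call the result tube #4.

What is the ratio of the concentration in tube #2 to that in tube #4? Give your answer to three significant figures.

Step 1: 65 μL brought to 5.1 mL → factor 5100/65 = 78.462
Step 2: 55 μL + 8 mL = 8055 μL total → factor 8055/55 = 146.45
Step 3: 1.65 mL + 3250 μL = 4.9 mL total → factor 4.9/1.65 = 2.9697
Step 4: 90 μL + 4250 μL = 4340 μL total → factor 4340/90 = 48.222
Dilution factor to tube #2 = 11491; to tube #4 = 1.6456 × 10^6
[tube #2]/[tube #4] = (factor to tube #4)/(factor to tube #2) = 1.6456 × 10^6/11491 = 143

143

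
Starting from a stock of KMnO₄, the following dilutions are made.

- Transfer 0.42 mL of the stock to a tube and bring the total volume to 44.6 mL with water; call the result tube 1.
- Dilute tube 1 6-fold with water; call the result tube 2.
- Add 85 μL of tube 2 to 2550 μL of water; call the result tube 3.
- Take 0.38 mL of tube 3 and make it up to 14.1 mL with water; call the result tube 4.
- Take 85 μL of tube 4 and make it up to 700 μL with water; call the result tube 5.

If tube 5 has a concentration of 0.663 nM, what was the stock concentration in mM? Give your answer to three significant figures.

4.00 mM

Step 1: 0.42 mL brought to 44.6 mL → factor 44.6/0.42 = 106.19
Step 2: 6-fold → factor 6
Step 3: 85 μL + 2550 μL = 2635 μL total → factor 2635/85 = 31
Step 4: 0.38 mL brought to 14.1 mL → factor 14.1/0.38 = 37.105
Step 5: 85 μL brought to 700 μL → factor 700/85 = 8.2353
Overall dilution factor = 106.19 × 6 × 31 × 37.105 × 8.2353 = 6.0355 × 10^6
Stock = 0.663 nM × 6.0355 × 10^6 = 4.002 × 10^6 nM = 4.00 mM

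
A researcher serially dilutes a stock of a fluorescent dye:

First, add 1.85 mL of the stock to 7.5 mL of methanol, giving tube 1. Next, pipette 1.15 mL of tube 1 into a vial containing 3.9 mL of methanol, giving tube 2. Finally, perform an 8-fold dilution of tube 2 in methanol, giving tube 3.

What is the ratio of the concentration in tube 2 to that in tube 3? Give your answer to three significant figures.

Step 1: 1.85 mL + 7.5 mL = 9.35 mL total → factor 9.35/1.85 = 5.0541
Step 2: 1.15 mL + 3.9 mL = 5.05 mL total → factor 5.05/1.15 = 4.3913
Step 3: 8-fold → factor 8
Dilution factor to tube 2 = 22.194; to tube 3 = 177.55
[tube 2]/[tube 3] = (factor to tube 3)/(factor to tube 2) = 177.55/22.194 = 8.00

8.00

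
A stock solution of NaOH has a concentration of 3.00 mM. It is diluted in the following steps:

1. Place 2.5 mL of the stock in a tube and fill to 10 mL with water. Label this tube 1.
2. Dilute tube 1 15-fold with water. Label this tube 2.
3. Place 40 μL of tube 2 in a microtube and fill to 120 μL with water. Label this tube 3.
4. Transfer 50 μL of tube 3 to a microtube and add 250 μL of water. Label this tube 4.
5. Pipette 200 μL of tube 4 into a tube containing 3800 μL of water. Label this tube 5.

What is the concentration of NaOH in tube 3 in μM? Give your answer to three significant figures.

Step 1: 2.5 mL brought to 10 mL → factor 10/2.5 = 4
Step 2: 15-fold → factor 15
Step 3: 40 μL brought to 120 μL → factor 120/40 = 3
Dilution factor through tube 3 = 4 × 15 × 3 = 180
[tube 3] = 3.00 mM / 180 = 0.01667 mM = 16.7 μM

16.7 μM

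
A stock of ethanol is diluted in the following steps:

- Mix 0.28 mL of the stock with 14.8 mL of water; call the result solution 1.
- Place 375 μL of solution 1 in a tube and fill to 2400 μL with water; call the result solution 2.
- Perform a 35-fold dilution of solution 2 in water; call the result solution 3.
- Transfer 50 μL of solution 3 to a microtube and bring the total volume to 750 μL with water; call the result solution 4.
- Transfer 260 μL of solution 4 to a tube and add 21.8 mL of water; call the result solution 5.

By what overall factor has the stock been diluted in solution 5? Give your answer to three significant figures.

1.54 × 10^7

Step 1: 0.28 mL + 14.8 mL = 15.08 mL total → factor 15.08/0.28 = 53.857
Step 2: 375 μL brought to 2400 μL → factor 2400/375 = 6.4
Step 3: 35-fold → factor 35
Step 4: 50 μL brought to 750 μL → factor 750/50 = 15
Step 5: 260 μL + 21.8 mL = 22060 μL total → factor 22060/260 = 84.846
Overall dilution factor = 53.857 × 6.4 × 35 × 15 × 84.846 = 1.5354 × 10^7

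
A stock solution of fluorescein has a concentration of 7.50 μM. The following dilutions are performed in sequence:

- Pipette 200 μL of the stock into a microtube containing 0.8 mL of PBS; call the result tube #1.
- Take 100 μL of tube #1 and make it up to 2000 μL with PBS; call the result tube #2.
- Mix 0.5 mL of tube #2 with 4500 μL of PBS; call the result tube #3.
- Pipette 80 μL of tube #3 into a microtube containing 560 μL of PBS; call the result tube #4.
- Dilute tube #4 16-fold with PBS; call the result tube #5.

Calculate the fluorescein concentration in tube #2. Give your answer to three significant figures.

0.0750 μM

Step 1: 200 μL + 0.8 mL = 1000 μL total → factor 1000/200 = 5
Step 2: 100 μL brought to 2000 μL → factor 2000/100 = 20
Dilution factor through tube #2 = 5 × 20 = 100
[tube #2] = 7.50 μM / 100 = 0.0750 μM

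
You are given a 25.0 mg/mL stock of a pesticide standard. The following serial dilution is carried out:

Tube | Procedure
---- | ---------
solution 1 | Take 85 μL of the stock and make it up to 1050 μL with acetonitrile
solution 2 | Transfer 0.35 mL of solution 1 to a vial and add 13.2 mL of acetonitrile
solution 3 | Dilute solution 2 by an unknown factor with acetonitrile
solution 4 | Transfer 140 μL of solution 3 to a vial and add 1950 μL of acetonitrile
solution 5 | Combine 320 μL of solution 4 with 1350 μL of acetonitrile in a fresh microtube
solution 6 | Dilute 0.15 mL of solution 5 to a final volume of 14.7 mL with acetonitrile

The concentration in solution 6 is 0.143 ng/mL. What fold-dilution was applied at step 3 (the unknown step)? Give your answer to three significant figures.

Step 1: 85 μL brought to 1050 μL → factor 1050/85 = 12.353
Step 2: 0.35 mL + 13.2 mL = 13.55 mL total → factor 13.55/0.35 = 38.714
Step 3: unknown factor x
Step 4: 140 μL + 1950 μL = 2090 μL total → factor 2090/140 = 14.929
Step 5: 320 μL + 1350 μL = 1670 μL total → factor 1670/320 = 5.2188
Step 6: 0.15 mL brought to 14.7 mL → factor 14.7/0.15 = 98
Product of known-step factors = 3.6513 × 10^6
Overall factor = 25.0 mg/mL / (0.143 ng/mL) = 1.7483 × 10^8
x = 1.7483 × 10^8 / 3.6513 × 10^6 = 47.9

47.9-fold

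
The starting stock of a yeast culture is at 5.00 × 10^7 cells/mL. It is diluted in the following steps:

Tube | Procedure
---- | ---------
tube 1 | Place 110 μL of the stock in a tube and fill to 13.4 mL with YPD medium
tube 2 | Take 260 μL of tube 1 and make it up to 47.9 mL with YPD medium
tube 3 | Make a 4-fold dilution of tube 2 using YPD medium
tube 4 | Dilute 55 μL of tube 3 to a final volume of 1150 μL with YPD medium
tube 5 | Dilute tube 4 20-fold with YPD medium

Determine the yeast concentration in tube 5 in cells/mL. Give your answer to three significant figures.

1.33 cells/mL

Step 1: 110 μL brought to 13.4 mL → factor 13400/110 = 121.82
Step 2: 260 μL brought to 47.9 mL → factor 47900/260 = 184.23
Step 3: 4-fold → factor 4
Step 4: 55 μL brought to 1150 μL → factor 1150/55 = 20.909
Step 5: 20-fold → factor 20
Overall dilution factor = 121.82 × 184.23 × 4 × 20.909 × 20 = 3.754 × 10^7
Final = 5.00 × 10^7 cells/mL / 3.754 × 10^7 = 1.33 cells/mL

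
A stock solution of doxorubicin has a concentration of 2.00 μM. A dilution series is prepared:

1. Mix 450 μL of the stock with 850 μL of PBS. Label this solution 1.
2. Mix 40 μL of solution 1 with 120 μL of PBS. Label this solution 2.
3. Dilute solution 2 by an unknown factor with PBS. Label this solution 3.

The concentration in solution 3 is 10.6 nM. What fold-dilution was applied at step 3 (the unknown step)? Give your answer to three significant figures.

Step 1: 450 μL + 850 μL = 1300 μL total → factor 1300/450 = 2.8889
Step 2: 40 μL + 120 μL = 160 μL total → factor 160/40 = 4
Step 3: unknown factor x
Product of known-step factors = 11.556
Overall factor = 2.00 μM / (10.6 nM) = 188.68
x = 188.68 / 11.556 = 16.3

16.3-fold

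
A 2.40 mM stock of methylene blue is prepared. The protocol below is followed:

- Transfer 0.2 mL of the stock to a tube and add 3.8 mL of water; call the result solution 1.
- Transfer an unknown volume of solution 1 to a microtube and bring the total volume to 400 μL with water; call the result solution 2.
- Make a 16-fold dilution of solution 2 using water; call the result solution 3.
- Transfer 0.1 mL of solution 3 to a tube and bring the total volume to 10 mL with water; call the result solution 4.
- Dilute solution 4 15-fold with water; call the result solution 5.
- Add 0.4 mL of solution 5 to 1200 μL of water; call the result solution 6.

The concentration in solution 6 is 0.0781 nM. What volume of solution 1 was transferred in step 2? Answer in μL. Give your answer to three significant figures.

Step 1: 0.2 mL + 3.8 mL = 4 mL total → factor 4/0.2 = 20
Step 2: v brought to 400 μL → factor = 400 μL/v
Step 3: 16-fold → factor 16
Step 4: 0.1 mL brought to 10 mL → factor 10/0.1 = 100
Step 5: 15-fold → factor 15
Step 6: 0.4 mL + 1200 μL = 1.6 mL total → factor 1.6/0.4 = 4
Product of known-step factors = 1.92 × 10^6
Overall factor = 2.40 mM / (0.0781 nM) = 3.073 × 10^7
Step-2 factor = 3.073 × 10^7 / 1.92 × 10^6 = 16.005
v = 400 μL / 16.005 = 25.0 μL

25.0 μL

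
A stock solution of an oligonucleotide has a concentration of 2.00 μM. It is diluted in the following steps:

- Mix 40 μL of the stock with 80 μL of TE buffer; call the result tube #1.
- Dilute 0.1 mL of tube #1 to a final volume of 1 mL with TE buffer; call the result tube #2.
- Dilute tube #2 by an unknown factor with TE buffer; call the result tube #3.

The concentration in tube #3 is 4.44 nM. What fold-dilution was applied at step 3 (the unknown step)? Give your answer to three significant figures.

15.0-fold

Step 1: 40 μL + 80 μL = 120 μL total → factor 120/40 = 3
Step 2: 0.1 mL brought to 1 mL → factor 1/0.1 = 10
Step 3: unknown factor x
Product of known-step factors = 30
Overall factor = 2.00 μM / (4.44 nM) = 450.45
x = 450.45 / 30 = 15.0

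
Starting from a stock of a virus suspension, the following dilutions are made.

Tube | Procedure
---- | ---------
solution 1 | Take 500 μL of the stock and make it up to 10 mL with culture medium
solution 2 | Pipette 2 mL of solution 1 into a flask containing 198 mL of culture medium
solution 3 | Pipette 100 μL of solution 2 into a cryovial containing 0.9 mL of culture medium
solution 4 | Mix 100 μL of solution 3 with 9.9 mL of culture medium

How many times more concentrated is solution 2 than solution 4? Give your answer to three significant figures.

1.00 × 10^3

Step 1: 500 μL brought to 10 mL → factor 10000/500 = 20
Step 2: 2 mL + 198 mL = 200 mL total → factor 200/2 = 100
Step 3: 100 μL + 0.9 mL = 1000 μL total → factor 1000/100 = 10
Step 4: 100 μL + 9.9 mL = 10000 μL total → factor 10000/100 = 100
Dilution factor to solution 2 = 2000; to solution 4 = 2 × 10^6
[solution 2]/[solution 4] = (factor to solution 4)/(factor to solution 2) = 2 × 10^6/2000 = 1.00 × 10^3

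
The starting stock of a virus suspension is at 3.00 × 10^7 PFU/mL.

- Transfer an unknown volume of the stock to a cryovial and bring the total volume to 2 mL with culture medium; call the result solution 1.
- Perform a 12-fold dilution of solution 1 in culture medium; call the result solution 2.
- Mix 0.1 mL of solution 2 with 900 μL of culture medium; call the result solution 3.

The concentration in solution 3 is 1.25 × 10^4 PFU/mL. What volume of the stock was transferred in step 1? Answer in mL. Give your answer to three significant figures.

Step 1: v brought to 2 mL → factor = 2 mL/v
Step 2: 12-fold → factor 12
Step 3: 0.1 mL + 900 μL = 1 mL total → factor 1/0.1 = 10
Product of known-step factors = 120
Overall factor = 3.00 × 10^7 PFU/mL / (1.25 × 10^4 PFU/mL) = 2400
Step-1 factor = 2400 / 120 = 20
v = 2 mL / 20 = 0.100 mL

0.100 mL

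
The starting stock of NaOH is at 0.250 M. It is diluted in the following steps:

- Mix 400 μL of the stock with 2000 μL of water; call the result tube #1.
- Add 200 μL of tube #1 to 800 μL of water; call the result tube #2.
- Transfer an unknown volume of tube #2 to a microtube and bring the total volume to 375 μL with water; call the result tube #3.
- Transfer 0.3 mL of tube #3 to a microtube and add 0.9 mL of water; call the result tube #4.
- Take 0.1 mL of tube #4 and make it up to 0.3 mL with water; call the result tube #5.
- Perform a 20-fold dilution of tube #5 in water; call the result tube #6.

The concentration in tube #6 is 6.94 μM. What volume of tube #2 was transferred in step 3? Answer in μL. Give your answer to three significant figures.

75.0 μL

Step 1: 400 μL + 2000 μL = 2400 μL total → factor 2400/400 = 6
Step 2: 200 μL + 800 μL = 1000 μL total → factor 1000/200 = 5
Step 3: v brought to 375 μL → factor = 375 μL/v
Step 4: 0.3 mL + 0.9 mL = 1.2 mL total → factor 1.2/0.3 = 4
Step 5: 0.1 mL brought to 0.3 mL → factor 0.3/0.1 = 3
Step 6: 20-fold → factor 20
Product of known-step factors = 7200
Overall factor = 0.250 M / (6.94 μM) = 36023
Step-3 factor = 36023 / 7200 = 5.0032
v = 375 μL / 5.0032 = 75.0 μL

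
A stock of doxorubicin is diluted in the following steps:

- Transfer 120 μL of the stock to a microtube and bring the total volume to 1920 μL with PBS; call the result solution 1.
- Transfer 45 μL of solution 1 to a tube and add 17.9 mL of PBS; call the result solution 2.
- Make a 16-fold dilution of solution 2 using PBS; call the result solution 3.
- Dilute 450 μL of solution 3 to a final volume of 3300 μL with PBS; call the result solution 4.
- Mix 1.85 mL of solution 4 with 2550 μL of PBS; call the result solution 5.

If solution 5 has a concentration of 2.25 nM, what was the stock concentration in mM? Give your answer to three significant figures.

Step 1: 120 μL brought to 1920 μL → factor 1920/120 = 16
Step 2: 45 μL + 17.9 mL = 17945 μL total → factor 17945/45 = 398.78
Step 3: 16-fold → factor 16
Step 4: 450 μL brought to 3300 μL → factor 3300/450 = 7.3333
Step 5: 1.85 mL + 2550 μL = 4.4 mL total → factor 4.4/1.85 = 2.3784
Overall dilution factor = 16 × 398.78 × 16 × 7.3333 × 2.3784 = 1.7805 × 10^6
Stock = 2.25 nM × 1.7805 × 10^6 = 4.006 × 10^6 nM = 4.01 mM

4.01 mM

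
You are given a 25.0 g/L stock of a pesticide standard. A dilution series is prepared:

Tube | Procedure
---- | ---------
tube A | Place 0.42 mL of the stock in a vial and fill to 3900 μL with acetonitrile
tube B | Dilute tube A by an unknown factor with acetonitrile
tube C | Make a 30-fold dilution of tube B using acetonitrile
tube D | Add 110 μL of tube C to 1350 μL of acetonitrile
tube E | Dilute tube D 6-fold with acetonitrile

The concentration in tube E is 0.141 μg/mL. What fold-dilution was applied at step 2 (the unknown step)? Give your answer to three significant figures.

Step 1: 0.42 mL brought to 3900 μL → factor 3.9/0.42 = 9.2857
Step 2: unknown factor x
Step 3: 30-fold → factor 30
Step 4: 110 μL + 1350 μL = 1460 μL total → factor 1460/110 = 13.273
Step 5: 6-fold → factor 6
Product of known-step factors = 22184
Overall factor = 25.0 g/L / (0.141 μg/mL) = 1.773 × 10^5
x = 1.773 × 10^5 / 22184 = 7.99

7.99-fold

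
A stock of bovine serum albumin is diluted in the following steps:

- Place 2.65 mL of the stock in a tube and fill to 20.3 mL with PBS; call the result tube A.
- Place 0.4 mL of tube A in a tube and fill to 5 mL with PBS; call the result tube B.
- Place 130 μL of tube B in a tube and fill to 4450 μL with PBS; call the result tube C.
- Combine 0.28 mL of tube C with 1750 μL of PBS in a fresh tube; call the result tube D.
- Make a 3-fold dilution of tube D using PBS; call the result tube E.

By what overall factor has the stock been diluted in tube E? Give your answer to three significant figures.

7.13 × 10^4

Step 1: 2.65 mL brought to 20.3 mL → factor 20.3/2.65 = 7.6604
Step 2: 0.4 mL brought to 5 mL → factor 5/0.4 = 12.5
Step 3: 130 μL brought to 4450 μL → factor 4450/130 = 34.231
Step 4: 0.28 mL + 1750 μL = 2.03 mL total → factor 2.03/0.28 = 7.25
Step 5: 3-fold → factor 3
Overall dilution factor = 7.6604 × 12.5 × 34.231 × 7.25 × 3 = 71291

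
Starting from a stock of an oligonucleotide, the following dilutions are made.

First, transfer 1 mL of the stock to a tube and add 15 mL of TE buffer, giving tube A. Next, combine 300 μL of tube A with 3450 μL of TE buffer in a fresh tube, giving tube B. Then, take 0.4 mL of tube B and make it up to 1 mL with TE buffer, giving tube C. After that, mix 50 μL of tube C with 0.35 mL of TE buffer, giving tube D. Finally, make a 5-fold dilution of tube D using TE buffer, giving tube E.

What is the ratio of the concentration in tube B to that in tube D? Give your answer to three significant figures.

Step 1: 1 mL + 15 mL = 16 mL total → factor 16/1 = 16
Step 2: 300 μL + 3450 μL = 3750 μL total → factor 3750/300 = 12.5
Step 3: 0.4 mL brought to 1 mL → factor 1/0.4 = 2.5
Step 4: 50 μL + 0.35 mL = 400 μL total → factor 400/50 = 8
Dilution factor to tube B = 200; to tube D = 4000
[tube B]/[tube D] = (factor to tube D)/(factor to tube B) = 4000/200 = 20.0

20.0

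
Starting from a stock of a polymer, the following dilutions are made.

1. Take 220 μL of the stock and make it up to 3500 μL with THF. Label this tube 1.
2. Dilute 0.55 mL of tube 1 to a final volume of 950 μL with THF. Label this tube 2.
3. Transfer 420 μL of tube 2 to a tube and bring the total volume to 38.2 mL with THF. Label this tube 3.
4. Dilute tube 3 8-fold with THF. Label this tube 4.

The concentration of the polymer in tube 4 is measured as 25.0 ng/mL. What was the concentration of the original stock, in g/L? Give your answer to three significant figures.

Step 1: 220 μL brought to 3500 μL → factor 3500/220 = 15.909
Step 2: 0.55 mL brought to 950 μL → factor 0.95/0.55 = 1.7273
Step 3: 420 μL brought to 38.2 mL → factor 38200/420 = 90.952
Step 4: 8-fold → factor 8
Overall dilution factor = 15.909 × 1.7273 × 90.952 × 8 = 19994
Stock = 25.0 ng/mL × 19994 = 4.999 × 10^5 ng/mL = 0.500 g/L

0.500 g/L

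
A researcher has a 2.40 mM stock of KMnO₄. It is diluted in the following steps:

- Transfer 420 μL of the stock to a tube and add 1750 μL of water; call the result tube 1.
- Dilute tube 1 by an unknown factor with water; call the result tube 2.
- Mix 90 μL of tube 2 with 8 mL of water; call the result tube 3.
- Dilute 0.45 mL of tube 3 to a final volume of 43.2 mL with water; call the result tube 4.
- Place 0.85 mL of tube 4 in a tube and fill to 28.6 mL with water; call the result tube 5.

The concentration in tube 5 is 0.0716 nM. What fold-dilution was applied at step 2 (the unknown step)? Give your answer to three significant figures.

Step 1: 420 μL + 1750 μL = 2170 μL total → factor 2170/420 = 5.1667
Step 2: unknown factor x
Step 3: 90 μL + 8 mL = 8090 μL total → factor 8090/90 = 89.889
Step 4: 0.45 mL brought to 43.2 mL → factor 43.2/0.45 = 96
Step 5: 0.85 mL brought to 28.6 mL → factor 28.6/0.85 = 33.647
Product of known-step factors = 1.5002 × 10^6
Overall factor = 2.40 mM / (0.0716 nM) = 3.352 × 10^7
x = 3.352 × 10^7 / 1.5002 × 10^6 = 22.3

22.3-fold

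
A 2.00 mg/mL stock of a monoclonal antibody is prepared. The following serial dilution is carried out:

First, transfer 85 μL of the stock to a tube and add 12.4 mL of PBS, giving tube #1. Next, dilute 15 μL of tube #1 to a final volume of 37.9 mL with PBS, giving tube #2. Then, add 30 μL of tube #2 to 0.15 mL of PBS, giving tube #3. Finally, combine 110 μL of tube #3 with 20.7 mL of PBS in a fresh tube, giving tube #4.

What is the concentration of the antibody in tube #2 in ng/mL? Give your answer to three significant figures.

Step 1: 85 μL + 12.4 mL = 12485 μL total → factor 12485/85 = 146.88
Step 2: 15 μL brought to 37.9 mL → factor 37900/15 = 2526.7
Dilution factor through tube #2 = 146.88 × 2526.7 = 3.7112 × 10^5
[tube #2] = 2.00 mg/mL / 3.7112 × 10^5 = 5.389 × 10^-6 mg/mL = 5.39 ng/mL

5.39 ng/mL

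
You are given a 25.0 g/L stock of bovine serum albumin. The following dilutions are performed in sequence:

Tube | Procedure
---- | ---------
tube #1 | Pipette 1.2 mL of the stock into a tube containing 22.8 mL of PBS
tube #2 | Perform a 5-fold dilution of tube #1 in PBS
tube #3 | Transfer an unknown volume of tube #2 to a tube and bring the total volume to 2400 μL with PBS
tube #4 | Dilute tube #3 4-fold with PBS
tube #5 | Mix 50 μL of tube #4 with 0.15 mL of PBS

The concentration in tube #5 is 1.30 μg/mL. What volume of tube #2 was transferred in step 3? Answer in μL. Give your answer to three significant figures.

Step 1: 1.2 mL + 22.8 mL = 24 mL total → factor 24/1.2 = 20
Step 2: 5-fold → factor 5
Step 3: v brought to 2400 μL → factor = 2400 μL/v
Step 4: 4-fold → factor 4
Step 5: 50 μL + 0.15 mL = 200 μL total → factor 200/50 = 4
Product of known-step factors = 1600
Overall factor = 25.0 g/L / (1.30 μg/mL) = 19231
Step-3 factor = 19231 / 1600 = 12.019
v = 2400 μL / 12.019 = 200 μL

200 μL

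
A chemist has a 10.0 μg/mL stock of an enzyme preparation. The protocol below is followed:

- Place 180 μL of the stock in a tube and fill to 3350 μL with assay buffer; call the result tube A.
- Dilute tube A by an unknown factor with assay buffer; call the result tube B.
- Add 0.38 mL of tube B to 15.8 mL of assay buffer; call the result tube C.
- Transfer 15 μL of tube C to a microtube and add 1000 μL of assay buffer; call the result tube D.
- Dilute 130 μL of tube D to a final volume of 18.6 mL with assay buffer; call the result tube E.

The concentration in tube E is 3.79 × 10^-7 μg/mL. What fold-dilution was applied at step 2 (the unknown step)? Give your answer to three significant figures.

3.44-fold

Step 1: 180 μL brought to 3350 μL → factor 3350/180 = 18.611
Step 2: unknown factor x
Step 3: 0.38 mL + 15.8 mL = 16.18 mL total → factor 16.18/0.38 = 42.579
Step 4: 15 μL + 1000 μL = 1015 μL total → factor 1015/15 = 67.667
Step 5: 130 μL brought to 18.6 mL → factor 18600/130 = 143.08
Product of known-step factors = 7.6721 × 10^6
Overall factor = 10.0 μg/mL / (3.79 × 10^-7 μg/mL) = 2.6385 × 10^7
x = 2.6385 × 10^7 / 7.6721 × 10^6 = 3.44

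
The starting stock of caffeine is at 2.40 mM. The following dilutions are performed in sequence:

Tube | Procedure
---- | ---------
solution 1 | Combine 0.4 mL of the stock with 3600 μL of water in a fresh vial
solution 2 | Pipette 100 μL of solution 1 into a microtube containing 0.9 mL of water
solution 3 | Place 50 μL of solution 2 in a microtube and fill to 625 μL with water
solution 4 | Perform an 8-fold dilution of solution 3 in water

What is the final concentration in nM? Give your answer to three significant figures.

Step 1: 0.4 mL + 3600 μL = 4 mL total → factor 4/0.4 = 10
Step 2: 100 μL + 0.9 mL = 1000 μL total → factor 1000/100 = 10
Step 3: 50 μL brought to 625 μL → factor 625/50 = 12.5
Step 4: 8-fold → factor 8
Overall dilution factor = 10 × 10 × 12.5 × 8 = 10000
Final = 2.40 mM / 10000 = 0.0002400 mM = 240 nM

240 nM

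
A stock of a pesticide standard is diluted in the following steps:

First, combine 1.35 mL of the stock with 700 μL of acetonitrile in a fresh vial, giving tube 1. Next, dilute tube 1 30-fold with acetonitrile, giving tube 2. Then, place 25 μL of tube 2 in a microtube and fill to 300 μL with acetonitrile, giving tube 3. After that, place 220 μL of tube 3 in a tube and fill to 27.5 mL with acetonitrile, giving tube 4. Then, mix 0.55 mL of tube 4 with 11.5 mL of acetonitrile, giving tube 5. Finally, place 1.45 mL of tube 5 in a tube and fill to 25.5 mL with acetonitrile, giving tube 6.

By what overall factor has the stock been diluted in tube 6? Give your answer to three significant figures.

Step 1: 1.35 mL + 700 μL = 2.05 mL total → factor 2.05/1.35 = 1.5185
Step 2: 30-fold → factor 30
Step 3: 25 μL brought to 300 μL → factor 300/25 = 12
Step 4: 220 μL brought to 27.5 mL → factor 27500/220 = 125
Step 5: 0.55 mL + 11.5 mL = 12.05 mL total → factor 12.05/0.55 = 21.909
Step 6: 1.45 mL brought to 25.5 mL → factor 25.5/1.45 = 17.586
Overall dilution factor = 1.5185 × 30 × 12 × 125 × 21.909 × 17.586 = 2.6329 × 10^7

2.63 × 10^7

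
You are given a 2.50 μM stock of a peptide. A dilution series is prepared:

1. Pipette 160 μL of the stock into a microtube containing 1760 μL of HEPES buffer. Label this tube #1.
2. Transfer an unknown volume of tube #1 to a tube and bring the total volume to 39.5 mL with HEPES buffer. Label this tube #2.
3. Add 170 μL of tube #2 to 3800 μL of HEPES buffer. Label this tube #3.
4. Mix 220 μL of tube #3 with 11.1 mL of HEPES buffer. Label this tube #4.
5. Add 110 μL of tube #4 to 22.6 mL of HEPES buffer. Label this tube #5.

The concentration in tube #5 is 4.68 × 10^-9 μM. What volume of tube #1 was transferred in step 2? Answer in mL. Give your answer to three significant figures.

0.220 mL

Step 1: 160 μL + 1760 μL = 1920 μL total → factor 1920/160 = 12
Step 2: v brought to 39.5 mL → factor = 39.5 mL/v
Step 3: 170 μL + 3800 μL = 3970 μL total → factor 3970/170 = 23.353
Step 4: 220 μL + 11.1 mL = 11320 μL total → factor 11320/220 = 51.455
Step 5: 110 μL + 22.6 mL = 22710 μL total → factor 22710/110 = 206.45
Product of known-step factors = 2.9769 × 10^6
Overall factor = 2.50 μM / (4.68 × 10^-9 μM) = 5.3419 × 10^8
Step-2 factor = 5.3419 × 10^8 / 2.9769 × 10^6 = 179.44
v = 39.5 mL / 179.44 = 0.220 mL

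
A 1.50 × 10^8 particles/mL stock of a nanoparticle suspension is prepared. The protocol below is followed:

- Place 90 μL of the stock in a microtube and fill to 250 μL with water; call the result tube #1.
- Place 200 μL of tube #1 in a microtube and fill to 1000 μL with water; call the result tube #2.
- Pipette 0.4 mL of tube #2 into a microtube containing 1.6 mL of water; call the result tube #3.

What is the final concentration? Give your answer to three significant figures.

2.16 × 10^6 particles/mL

Step 1: 90 μL brought to 250 μL → factor 250/90 = 2.7778
Step 2: 200 μL brought to 1000 μL → factor 1000/200 = 5
Step 3: 0.4 mL + 1.6 mL = 2 mL total → factor 2/0.4 = 5
Overall dilution factor = 2.7778 × 5 × 5 = 69.444
Final = 1.50 × 10^8 particles/mL / 69.444 = 2.16 × 10^6 particles/mL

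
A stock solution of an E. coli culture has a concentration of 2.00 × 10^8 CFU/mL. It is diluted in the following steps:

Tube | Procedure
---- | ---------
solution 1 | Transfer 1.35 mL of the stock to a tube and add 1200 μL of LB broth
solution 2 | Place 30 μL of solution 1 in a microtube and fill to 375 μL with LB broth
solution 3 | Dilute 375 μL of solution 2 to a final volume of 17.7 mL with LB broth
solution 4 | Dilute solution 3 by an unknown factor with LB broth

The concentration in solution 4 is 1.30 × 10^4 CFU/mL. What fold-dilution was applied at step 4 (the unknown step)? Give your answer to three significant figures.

Step 1: 1.35 mL + 1200 μL = 2.55 mL total → factor 2.55/1.35 = 1.8889
Step 2: 30 μL brought to 375 μL → factor 375/30 = 12.5
Step 3: 375 μL brought to 17.7 mL → factor 17700/375 = 47.2
Step 4: unknown factor x
Product of known-step factors = 1114.4
Overall factor = 2.00 × 10^8 CFU/mL / (1.30 × 10^4 CFU/mL) = 15385
x = 15385 / 1114.4 = 13.8

13.8-fold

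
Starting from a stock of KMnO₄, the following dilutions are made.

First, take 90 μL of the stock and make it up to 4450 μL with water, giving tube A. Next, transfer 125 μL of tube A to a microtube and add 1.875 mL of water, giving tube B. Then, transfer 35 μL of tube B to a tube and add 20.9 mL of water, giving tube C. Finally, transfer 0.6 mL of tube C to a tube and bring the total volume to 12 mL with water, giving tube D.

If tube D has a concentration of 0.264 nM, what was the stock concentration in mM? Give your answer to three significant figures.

2.50 mM

Step 1: 90 μL brought to 4450 μL → factor 4450/90 = 49.444
Step 2: 125 μL + 1.875 mL = 2000 μL total → factor 2000/125 = 16
Step 3: 35 μL + 20.9 mL = 20935 μL total → factor 20935/35 = 598.14
Step 4: 0.6 mL brought to 12 mL → factor 12/0.6 = 20
Overall dilution factor = 49.444 × 16 × 598.14 × 20 = 9.4639 × 10^6
Stock = 0.264 nM × 9.4639 × 10^6 = 2.498 × 10^6 nM = 2.50 mM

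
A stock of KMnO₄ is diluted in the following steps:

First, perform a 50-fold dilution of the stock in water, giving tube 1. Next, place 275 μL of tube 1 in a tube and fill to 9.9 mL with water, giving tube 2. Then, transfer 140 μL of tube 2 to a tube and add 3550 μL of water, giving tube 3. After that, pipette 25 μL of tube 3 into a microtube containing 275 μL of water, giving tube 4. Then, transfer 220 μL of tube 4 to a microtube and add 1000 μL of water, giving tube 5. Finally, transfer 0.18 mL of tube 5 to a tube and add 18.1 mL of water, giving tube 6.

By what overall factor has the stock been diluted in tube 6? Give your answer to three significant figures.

Step 1: 50-fold → factor 50
Step 2: 275 μL brought to 9.9 mL → factor 9900/275 = 36
Step 3: 140 μL + 3550 μL = 3690 μL total → factor 3690/140 = 26.357
Step 4: 25 μL + 275 μL = 300 μL total → factor 300/25 = 12
Step 5: 220 μL + 1000 μL = 1220 μL total → factor 1220/220 = 5.5455
Step 6: 0.18 mL + 18.1 mL = 18.28 mL total → factor 18.28/0.18 = 101.56
Overall dilution factor = 50 × 36 × 26.357 × 12 × 5.5455 × 101.56 = 3.2062 × 10^8

3.21 × 10^8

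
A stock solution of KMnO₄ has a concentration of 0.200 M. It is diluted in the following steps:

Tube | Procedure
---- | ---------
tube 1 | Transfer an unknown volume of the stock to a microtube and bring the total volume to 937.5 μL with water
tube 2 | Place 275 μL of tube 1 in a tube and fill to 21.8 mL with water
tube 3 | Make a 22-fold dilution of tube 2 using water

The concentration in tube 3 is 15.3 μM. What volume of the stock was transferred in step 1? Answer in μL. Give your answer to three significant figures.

125 μL

Step 1: v brought to 937.5 μL → factor = 937.5 μL/v
Step 2: 275 μL brought to 21.8 mL → factor 21800/275 = 79.273
Step 3: 22-fold → factor 22
Product of known-step factors = 1744
Overall factor = 0.200 M / (15.3 μM) = 13072
Step-1 factor = 13072 / 1744 = 7.4954
v = 937.5 μL / 7.4954 = 125 μL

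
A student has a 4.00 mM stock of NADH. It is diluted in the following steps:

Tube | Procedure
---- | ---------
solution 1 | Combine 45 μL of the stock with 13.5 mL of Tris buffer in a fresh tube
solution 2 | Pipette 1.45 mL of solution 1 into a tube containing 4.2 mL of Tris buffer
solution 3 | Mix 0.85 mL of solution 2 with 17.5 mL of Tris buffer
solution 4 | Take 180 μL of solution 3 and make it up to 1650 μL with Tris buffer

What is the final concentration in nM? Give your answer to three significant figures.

Step 1: 45 μL + 13.5 mL = 13545 μL total → factor 13545/45 = 301
Step 2: 1.45 mL + 4.2 mL = 5.65 mL total → factor 5.65/1.45 = 3.8966
Step 3: 0.85 mL + 17.5 mL = 18.35 mL total → factor 18.35/0.85 = 21.588
Step 4: 180 μL brought to 1650 μL → factor 1650/180 = 9.1667
Overall dilution factor = 301 × 3.8966 × 21.588 × 9.1667 = 2.321 × 10^5
Final = 4.00 mM / 2.321 × 10^5 = 1.723 × 10^-5 mM = 17.2 nM

17.2 nM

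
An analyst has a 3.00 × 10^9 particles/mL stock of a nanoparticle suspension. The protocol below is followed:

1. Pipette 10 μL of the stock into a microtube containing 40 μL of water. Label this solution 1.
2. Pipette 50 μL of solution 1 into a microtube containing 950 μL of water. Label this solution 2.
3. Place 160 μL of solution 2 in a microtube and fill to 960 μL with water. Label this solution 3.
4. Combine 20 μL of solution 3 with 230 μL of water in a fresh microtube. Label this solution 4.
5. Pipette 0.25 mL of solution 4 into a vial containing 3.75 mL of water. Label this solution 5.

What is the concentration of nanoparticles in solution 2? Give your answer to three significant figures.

3.00 × 10^7 particles/mL

Step 1: 10 μL + 40 μL = 50 μL total → factor 50/10 = 5
Step 2: 50 μL + 950 μL = 1000 μL total → factor 1000/50 = 20
Dilution factor through solution 2 = 5 × 20 = 100
[solution 2] = 3.00 × 10^9 particles/mL / 100 = 3.00 × 10^7 particles/mL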